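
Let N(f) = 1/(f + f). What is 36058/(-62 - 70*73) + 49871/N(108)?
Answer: 27856725667/2586 ≈ 1.0772e+7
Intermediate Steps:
N(f) = 1/(2*f)
36058/(-62 - 70*73) + 49871/N(108) = 36058/(-62 - 70*73) + 49871/(((1/2)/108)) = 36058/(-62 - 5110) + 49871/(((1/2)*(1/108))) = 36058/(-5172) + 49871/(1/216) = 36058*(-1/5172) + 49871*216 = -18029/2586 + 10772136 = 27856725667/2586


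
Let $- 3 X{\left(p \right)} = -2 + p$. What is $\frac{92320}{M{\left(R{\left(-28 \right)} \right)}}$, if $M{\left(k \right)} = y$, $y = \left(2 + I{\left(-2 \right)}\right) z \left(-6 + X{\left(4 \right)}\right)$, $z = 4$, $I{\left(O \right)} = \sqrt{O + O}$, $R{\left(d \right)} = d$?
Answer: $- \frac{1731}{2} + \frac{1731 i}{2} \approx -865.5 + 865.5 i$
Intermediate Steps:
$I{\left(O \right)} = \sqrt{2} \sqrt{O}$ ($I{\left(O \right)} = \sqrt{2 O} = \sqrt{2} \sqrt{O}$)
$X{\left(p \right)} = \frac{2}{3} - \frac{p}{3}$ ($X{\left(p \right)} = - \frac{-2 + p}{3} = \frac{2}{3} - \frac{p}{3}$)
$y = - \frac{160}{3} - \frac{160 i}{3}$ ($y = \left(2 + \sqrt{2} \sqrt{-2}\right) 4 \left(-6 + \left(\frac{2}{3} - \frac{4}{3}\right)\right) = \left(2 + \sqrt{2} i \sqrt{2}\right) 4 \left(-6 + \left(\frac{2}{3} - \frac{4}{3}\right)\right) = \left(2 + 2 i\right) 4 \left(-6 - \frac{2}{3}\right) = \left(8 + 8 i\right) \left(- \frac{20}{3}\right) = - \frac{160}{3} - \frac{160 i}{3} \approx -53.333 - 53.333 i$)
$M{\left(k \right)} = - \frac{160}{3} - \frac{160 i}{3}$
$\frac{92320}{M{\left(R{\left(-28 \right)} \right)}} = \frac{92320}{- \frac{160}{3} - \frac{160 i}{3}} = 92320 \frac{9 \left(- \frac{160}{3} + \frac{160 i}{3}\right)}{51200} = \frac{5193 \left(- \frac{160}{3} + \frac{160 i}{3}\right)}{320}$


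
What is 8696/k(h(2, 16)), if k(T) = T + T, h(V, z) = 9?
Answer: 4348/9 ≈ 483.11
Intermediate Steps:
k(T) = 2*T
8696/k(h(2, 16)) = 8696/((2*9)) = 8696/18 = 8696*(1/18) = 4348/9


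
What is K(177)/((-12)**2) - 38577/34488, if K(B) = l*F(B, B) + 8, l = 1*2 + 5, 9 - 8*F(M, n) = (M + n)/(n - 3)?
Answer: -907411/889024 ≈ -1.0207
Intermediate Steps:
F(M, n) = 9/8 - (M + n)/(8*(-3 + n)) (F(M, n) = 9/8 - (M + n)/(8*(n - 3)) = 9/8 - (M + n)/(8*(-3 + n)))
l = 7 (l = 2 + 5 = 7)
K(B) = 8 + 7*(-27 + 7*B)/(8*(-3 + B)) (K(B) = 7*((-27 - B + 8*B)/(8*(-3 + B))) + 8 = 7*((-27 + 7*B)/(8*(-3 + B))) + 8 = 7*(-27 + 7*B)/(8*(-3 + B)) + 8 = 8 + 7*(-27 + 7*B)/(8*(-3 + B)))
K(177)/((-12)**2) - 38577/34488 = ((-381 + 113*177)/(8*(-3 + 177)))/((-12)**2) - 38577/34488 = ((1/8)*(-381 + 20001)/174)/144 - 38577*1/34488 = ((1/8)*(1/174)*19620)*(1/144) - 12859/11496 = (1635/116)*(1/144) - 12859/11496 = 545/5568 - 12859/11496 = -907411/889024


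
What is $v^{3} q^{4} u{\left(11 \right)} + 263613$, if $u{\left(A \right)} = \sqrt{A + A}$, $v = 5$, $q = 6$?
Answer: $263613 + 162000 \sqrt{22} \approx 1.0235 \cdot 10^{6}$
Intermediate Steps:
$u{\left(A \right)} = \sqrt{2} \sqrt{A}$ ($u{\left(A \right)} = \sqrt{2 A} = \sqrt{2} \sqrt{A}$)
$v^{3} q^{4} u{\left(11 \right)} + 263613 = 5^{3} \cdot 6^{4} \sqrt{2} \sqrt{11} + 263613 = 125 \cdot 1296 \sqrt{22} + 263613 = 162000 \sqrt{22} + 263613 = 263613 + 162000 \sqrt{22}$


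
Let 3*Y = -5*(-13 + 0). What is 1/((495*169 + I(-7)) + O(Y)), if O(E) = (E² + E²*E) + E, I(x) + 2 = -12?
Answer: 27/2546192 ≈ 1.0604e-5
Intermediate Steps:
I(x) = -14 (I(x) = -2 - 12 = -14)
Y = 65/3 (Y = (-5*(-13 + 0))/3 = (-5*(-13))/3 = (⅓)*65 = 65/3 ≈ 21.667)
O(E) = E + E² + E³ (O(E) = (E² + E³) + E = E + E² + E³)
1/((495*169 + I(-7)) + O(Y)) = 1/((495*169 - 14) + 65*(1 + 65/3 + (65/3)²)/3) = 1/((83655 - 14) + 65*(1 + 65/3 + 4225/9)/3) = 1/(83641 + (65/3)*(4429/9)) = 1/(83641 + 287885/27) = 1/(2546192/27) = 27/2546192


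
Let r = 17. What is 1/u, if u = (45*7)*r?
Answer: 1/5355 ≈ 0.00018674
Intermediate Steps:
u = 5355 (u = (45*7)*17 = 315*17 = 5355)
1/u = 1/5355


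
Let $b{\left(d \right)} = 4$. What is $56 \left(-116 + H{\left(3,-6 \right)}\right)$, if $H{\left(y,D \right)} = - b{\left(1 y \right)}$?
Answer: $-6720$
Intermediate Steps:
$H{\left(y,D \right)} = -4$ ($H{\left(y,D \right)} = \left(-1\right) 4 = -4$)
$56 \left(-116 + H{\left(3,-6 \right)}\right) = 56 \left(-116 - 4\right) = 56 \left(-120\right) = -6720$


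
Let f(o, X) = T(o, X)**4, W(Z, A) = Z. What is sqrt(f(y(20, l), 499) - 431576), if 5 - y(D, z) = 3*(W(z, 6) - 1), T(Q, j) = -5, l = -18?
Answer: I*sqrt(430951) ≈ 656.47*I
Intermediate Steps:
y(D, z) = 8 - 3*z (y(D, z) = 5 - 3*(z - 1) = 5 - 3*(-1 + z) = 5 - (-3 + 3*z) = 5 + (3 - 3*z) = 8 - 3*z)
f(o, X) = 625 (f(o, X) = (-5)**4 = 625)
sqrt(f(y(20, l), 499) - 431576) = sqrt(625 - 431576) = sqrt(-430951) = I*sqrt(430951)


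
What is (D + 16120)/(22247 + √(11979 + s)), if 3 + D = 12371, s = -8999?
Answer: 211257512/164975343 - 18992*√745/164975343 ≈ 1.2774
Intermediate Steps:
D = 12368 (D = -3 + 12371 = 12368)
(D + 16120)/(22247 + √(11979 + s)) = (12368 + 16120)/(22247 + √(11979 - 8999)) = 28488/(22247 + √2980) = 28488/(22247 + 2*√745)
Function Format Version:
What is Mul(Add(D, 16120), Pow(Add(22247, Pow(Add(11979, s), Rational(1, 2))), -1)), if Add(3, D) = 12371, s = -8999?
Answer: Add(Rational(211257512, 164975343), Mul(Rational(-18992, 164975343), Pow(745, Rational(1, 2)))) ≈ 1.2774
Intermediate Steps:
D = 12368 (D = Add(-3, 12371) = 12368)
Mul(Add(D, 16120), Pow(Add(22247, Pow(Add(11979, s), Rational(1, 2))), -1)) = Mul(Add(12368, 16120), Pow(Add(22247, Pow(Add(11979, -8999), Rational(1, 2))), -1)) = Mul(28488, Pow(Add(22247, Pow(2980, Rational(1, 2))), -1)) = Mul(28488, Pow(Add(22247, Mul(2, Pow(745, Rational(1, 2)))), -1))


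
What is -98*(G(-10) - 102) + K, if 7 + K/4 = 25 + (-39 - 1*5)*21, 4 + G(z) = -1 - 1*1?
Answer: 6960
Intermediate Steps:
G(z) = -6 (G(z) = -4 + (-1 - 1*1) = -4 + (-1 - 1) = -4 - 2 = -6)
K = -3624 (K = -28 + 4*(25 + (-39 - 1*5)*21) = -28 + 4*(25 + (-39 - 5)*21) = -28 + 4*(25 - 44*21) = -28 + 4*(25 - 924) = -28 + 4*(-899) = -28 - 3596 = -3624)
-98*(G(-10) - 102) + K = -98*(-6 - 102) - 3624 = -98*(-108) - 3624 = 10584 - 3624 = 6960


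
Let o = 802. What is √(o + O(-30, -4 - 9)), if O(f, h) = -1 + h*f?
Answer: √1191 ≈ 34.511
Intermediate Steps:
O(f, h) = -1 + f*h
√(o + O(-30, -4 - 9)) = √(802 + (-1 - 30*(-4 - 9))) = √(802 + (-1 - 30*(-13))) = √(802 + (-1 + 390)) = √(802 + 389) = √1191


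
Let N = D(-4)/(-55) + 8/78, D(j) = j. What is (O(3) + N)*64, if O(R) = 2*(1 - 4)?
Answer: -799616/2145 ≈ -372.78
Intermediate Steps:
N = 376/2145 (N = -4/(-55) + 8/78 = -4*(-1/55) + 8*(1/78) = 4/55 + 4/39 = 376/2145 ≈ 0.17529)
O(R) = -6 (O(R) = 2*(-3) = -6)
(O(3) + N)*64 = (-6 + 376/2145)*64 = -12494/2145*64 = -799616/2145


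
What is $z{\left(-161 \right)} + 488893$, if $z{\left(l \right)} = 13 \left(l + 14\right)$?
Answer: $486982$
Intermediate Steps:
$z{\left(l \right)} = 182 + 13 l$ ($z{\left(l \right)} = 13 \left(14 + l\right) = 182 + 13 l$)
$z{\left(-161 \right)} + 488893 = \left(182 + 13 \left(-161\right)\right) + 488893 = \left(182 - 2093\right) + 488893 = -1911 + 488893 = 486982$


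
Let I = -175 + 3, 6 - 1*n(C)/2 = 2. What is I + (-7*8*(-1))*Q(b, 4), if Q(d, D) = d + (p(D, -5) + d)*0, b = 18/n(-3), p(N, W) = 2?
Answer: -46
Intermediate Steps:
n(C) = 8 (n(C) = 12 - 2*2 = 12 - 4 = 8)
b = 9/4 (b = 18/8 = 18*(⅛) = 9/4 ≈ 2.2500)
I = -172
Q(d, D) = d (Q(d, D) = d + (2 + d)*0 = d + 0 = d)
I + (-7*8*(-1))*Q(b, 4) = -172 + (-7*8*(-1))*(9/4) = -172 - 56*(-1)*(9/4) = -172 + 56*(9/4) = -172 + 126 = -46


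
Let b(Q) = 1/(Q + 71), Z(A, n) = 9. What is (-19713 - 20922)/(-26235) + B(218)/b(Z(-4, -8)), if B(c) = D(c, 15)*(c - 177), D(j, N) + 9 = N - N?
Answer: -17209257/583 ≈ -29518.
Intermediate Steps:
D(j, N) = -9 (D(j, N) = -9 + (N - N) = -9 + 0 = -9)
B(c) = 1593 - 9*c (B(c) = -9*(c - 177) = -9*(-177 + c) = 1593 - 9*c)
b(Q) = 1/(71 + Q)
(-19713 - 20922)/(-26235) + B(218)/b(Z(-4, -8)) = (-19713 - 20922)/(-26235) + (1593 - 9*218)/(1/(71 + 9)) = -40635*(-1/26235) + (1593 - 1962)/(1/80) = 903/583 - 369/1/80 = 903/583 - 369*80 = 903/583 - 29520 = -17209257/583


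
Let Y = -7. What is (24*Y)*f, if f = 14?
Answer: -2352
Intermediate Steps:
(24*Y)*f = (24*(-7))*14 = -168*14 = -2352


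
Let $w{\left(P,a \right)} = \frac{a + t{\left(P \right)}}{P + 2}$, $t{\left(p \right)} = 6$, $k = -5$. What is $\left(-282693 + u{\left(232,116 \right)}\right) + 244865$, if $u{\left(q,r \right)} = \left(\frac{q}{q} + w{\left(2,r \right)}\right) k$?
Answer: $- \frac{75971}{2} \approx -37986.0$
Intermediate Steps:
$w{\left(P,a \right)} = \frac{6 + a}{2 + P}$ ($w{\left(P,a \right)} = \frac{a + 6}{P + 2} = \frac{6 + a}{2 + P}$)
$u{\left(q,r \right)} = - \frac{25}{2} - \frac{5 r}{4}$ ($u{\left(q,r \right)} = \left(\frac{q}{q} + \frac{6 + r}{2 + 2}\right) \left(-5\right) = \left(1 + \frac{6 + r}{4}\right) \left(-5\right) = \left(1 + \left(\frac{3}{2} + \frac{r}{4}\right)\right) \left(-5\right) = \left(\frac{5}{2} + \frac{r}{4}\right) \left(-5\right) = - \frac{25}{2} - \frac{5 r}{4}$)
$\left(-282693 + u{\left(232,116 \right)}\right) + 244865 = \left(-282693 - \frac{315}{2}\right) + 244865 = - \frac{565701}{2} + 244865 = - \frac{75971}{2}$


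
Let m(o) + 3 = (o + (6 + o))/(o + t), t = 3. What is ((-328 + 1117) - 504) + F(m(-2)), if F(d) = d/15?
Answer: 4274/15 ≈ 284.93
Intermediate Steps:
m(o) = -3 + (6 + 2*o)/(3 + o) (m(o) = -3 + (o + (6 + o))/(o + 3) = -3 + (6 + 2*o)/(3 + o))
F(d) = d/15 (F(d) = d*(1/15) = d/15)
((-328 + 1117) - 504) + F(m(-2)) = ((-328 + 1117) - 504) + (1/15)*(-1) = (789 - 504) - 1/15 = 285 - 1/15 = 4274/15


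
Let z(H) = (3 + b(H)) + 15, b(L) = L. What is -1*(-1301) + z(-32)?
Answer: 1287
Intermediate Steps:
z(H) = 18 + H (z(H) = (3 + H) + 15 = 18 + H)
-1*(-1301) + z(-32) = -1*(-1301) + (18 - 32) = 1301 - 14 = 1287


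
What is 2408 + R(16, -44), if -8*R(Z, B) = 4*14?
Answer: 2401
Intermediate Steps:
R(Z, B) = -7 (R(Z, B) = -14/2 = -⅛*56 = -7)
2408 + R(16, -44) = 2408 - 7 = 2401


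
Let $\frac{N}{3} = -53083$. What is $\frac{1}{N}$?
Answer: $- \frac{1}{159249} \approx -6.2795 \cdot 10^{-6}$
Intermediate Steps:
$N = -159249$ ($N = 3 \left(-53083\right) = -159249$)
$\frac{1}{N} = \frac{1}{-159249} = - \frac{1}{159249}$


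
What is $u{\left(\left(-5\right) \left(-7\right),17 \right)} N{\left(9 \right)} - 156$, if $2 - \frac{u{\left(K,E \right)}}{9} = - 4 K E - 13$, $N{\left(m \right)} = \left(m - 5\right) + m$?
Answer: $280059$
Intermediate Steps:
$N{\left(m \right)} = -5 + 2 m$ ($N{\left(m \right)} = \left(-5 + m\right) + m = -5 + 2 m$)
$u{\left(K,E \right)} = 135 + 36 E K$ ($u{\left(K,E \right)} = 18 - 9 \left(- 4 K E - 13\right) = 18 - 9 \left(- 4 E K - 13\right) = 18 - 9 \left(-13 - 4 E K\right) = 18 + \left(117 + 36 E K\right) = 135 + 36 E K$)
$u{\left(\left(-5\right) \left(-7\right),17 \right)} N{\left(9 \right)} - 156 = \left(135 + 36 \cdot 17 \left(\left(-5\right) \left(-7\right)\right)\right) \left(-5 + 2 \cdot 9\right) - 156 = \left(135 + 36 \cdot 17 \cdot 35\right) \left(-5 + 18\right) - 156 = \left(135 + 21420\right) 13 - 156 = 21555 \cdot 13 - 156 = 280215 - 156 = 280059$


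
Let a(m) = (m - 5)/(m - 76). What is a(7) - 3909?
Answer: -269723/69 ≈ -3909.0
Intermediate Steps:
a(m) = (-5 + m)/(-76 + m)
a(7) - 3909 = (-5 + 7)/(-76 + 7) - 3909 = 2/(-69) - 3909 = -1/69*2 - 3909 = -2/69 - 3909 = -269723/69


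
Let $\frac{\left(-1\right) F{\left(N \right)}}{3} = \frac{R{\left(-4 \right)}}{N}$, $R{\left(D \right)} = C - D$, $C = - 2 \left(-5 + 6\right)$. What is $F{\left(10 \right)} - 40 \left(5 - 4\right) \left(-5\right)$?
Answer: $\frac{997}{5} \approx 199.4$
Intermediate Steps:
$C = -2$ ($C = \left(-2\right) 1 = -2$)
$R{\left(D \right)} = -2 - D$
$F{\left(N \right)} = - \frac{6}{N}$ ($F{\left(N \right)} = - 3 \frac{-2 - -4}{N} = - 3 \frac{-2 + 4}{N} = - 3 \frac{2}{N} = - \frac{6}{N}$)
$F{\left(10 \right)} - 40 \left(5 - 4\right) \left(-5\right) = - \frac{6}{10} - 40 \left(5 - 4\right) \left(-5\right) = \left(-6\right) \frac{1}{10} - 40 \cdot 1 \left(-5\right) = - \frac{3}{5} - -200 = - \frac{3}{5} + 200 = \frac{997}{5}$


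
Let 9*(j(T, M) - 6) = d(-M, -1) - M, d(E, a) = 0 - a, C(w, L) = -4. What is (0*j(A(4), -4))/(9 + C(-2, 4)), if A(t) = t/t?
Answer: 0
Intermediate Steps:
A(t) = 1
d(E, a) = -a
j(T, M) = 55/9 - M/9 (j(T, M) = 6 + (-1*(-1) - M)/9 = 6 + (1 - M)/9 = 6 + (⅑ - M/9) = 55/9 - M/9)
(0*j(A(4), -4))/(9 + C(-2, 4)) = (0*(55/9 - ⅑*(-4)))/(9 - 4) = (0*(55/9 + 4/9))/5 = (0*(59/9))*(⅕) = 0*(⅕) = 0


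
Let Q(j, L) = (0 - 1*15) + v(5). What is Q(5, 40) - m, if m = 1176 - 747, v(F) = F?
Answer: -439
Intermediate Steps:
Q(j, L) = -10 (Q(j, L) = (0 - 1*15) + 5 = (0 - 15) + 5 = -15 + 5 = -10)
m = 429
Q(5, 40) - m = -10 - 1*429 = -10 - 429 = -439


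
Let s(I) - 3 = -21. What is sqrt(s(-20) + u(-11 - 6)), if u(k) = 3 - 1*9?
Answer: 2*I*sqrt(6) ≈ 4.899*I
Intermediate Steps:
u(k) = -6 (u(k) = 3 - 9 = -6)
s(I) = -18 (s(I) = 3 - 21 = -18)
sqrt(s(-20) + u(-11 - 6)) = sqrt(-18 - 6) = sqrt(-24) = 2*I*sqrt(6)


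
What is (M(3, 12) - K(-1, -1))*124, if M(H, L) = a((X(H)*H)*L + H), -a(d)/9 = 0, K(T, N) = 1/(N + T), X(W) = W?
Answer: 62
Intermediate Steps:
a(d) = 0 (a(d) = -9*0 = 0)
M(H, L) = 0
(M(3, 12) - K(-1, -1))*124 = (0 - 1/(-1 - 1))*124 = (0 - 1/(-2))*124 = (0 - 1*(-1/2))*124 = (0 + 1/2)*124 = (1/2)*124 = 62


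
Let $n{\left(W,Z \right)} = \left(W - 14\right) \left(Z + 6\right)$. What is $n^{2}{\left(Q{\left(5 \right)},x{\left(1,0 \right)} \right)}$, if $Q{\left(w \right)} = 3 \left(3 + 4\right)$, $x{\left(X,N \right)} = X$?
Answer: $2401$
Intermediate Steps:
$Q{\left(w \right)} = 21$ ($Q{\left(w \right)} = 3 \cdot 7 = 21$)
$n{\left(W,Z \right)} = \left(-14 + W\right) \left(6 + Z\right)$
$n^{2}{\left(Q{\left(5 \right)},x{\left(1,0 \right)} \right)} = \left(-84 - 14 + 6 \cdot 21 + 21 \cdot 1\right)^{2} = \left(-84 - 14 + 126 + 21\right)^{2} = 49^{2} = 2401$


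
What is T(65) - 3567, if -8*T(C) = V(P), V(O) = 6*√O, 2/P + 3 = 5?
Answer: -14271/4 ≈ -3567.8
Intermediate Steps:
P = 1 (P = 2/(-3 + 5) = 2/2 = 2*(½) = 1)
T(C) = -¾ (T(C) = -3*√1/4 = -3/4 = -⅛*6 = -¾)
T(65) - 3567 = -¾ - 3567 = -14271/4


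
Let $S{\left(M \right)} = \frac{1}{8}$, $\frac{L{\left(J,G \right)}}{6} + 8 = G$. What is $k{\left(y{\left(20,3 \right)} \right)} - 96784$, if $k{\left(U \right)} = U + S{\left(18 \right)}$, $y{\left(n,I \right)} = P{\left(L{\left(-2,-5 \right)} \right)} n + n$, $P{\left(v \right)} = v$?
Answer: $- \frac{786591}{8} \approx -98324.0$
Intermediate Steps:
$L{\left(J,G \right)} = -48 + 6 G$
$S{\left(M \right)} = \frac{1}{8}$
$y{\left(n,I \right)} = - 77 n$ ($y{\left(n,I \right)} = \left(-48 + 6 \left(-5\right)\right) n + n = \left(-48 - 30\right) n + n = - 78 n + n = - 77 n$)
$k{\left(U \right)} = \frac{1}{8} + U$ ($k{\left(U \right)} = U + \frac{1}{8} = \frac{1}{8} + U$)
$k{\left(y{\left(20,3 \right)} \right)} - 96784 = \left(\frac{1}{8} - 1540\right) - 96784 = - \frac{12319}{8} - 96784 = - \frac{786591}{8}$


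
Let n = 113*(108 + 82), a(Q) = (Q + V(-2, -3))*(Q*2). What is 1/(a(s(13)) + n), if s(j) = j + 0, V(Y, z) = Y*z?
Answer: 1/21964 ≈ 4.5529e-5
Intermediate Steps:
s(j) = j
a(Q) = 2*Q*(6 + Q) (a(Q) = (Q - 2*(-3))*(Q*2) = (Q + 6)*(2*Q) = (6 + Q)*(2*Q) = 2*Q*(6 + Q))
n = 21470 (n = 113*190 = 21470)
1/(a(s(13)) + n) = 1/(2*13*(6 + 13) + 21470) = 1/(2*13*19 + 21470) = 1/(494 + 21470) = 1/21964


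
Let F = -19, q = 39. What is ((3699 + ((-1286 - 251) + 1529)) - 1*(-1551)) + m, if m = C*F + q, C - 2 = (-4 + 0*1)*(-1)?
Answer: 5167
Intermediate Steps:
C = 6 (C = 2 + (-4 + 0*1)*(-1) = 2 + (-4 + 0)*(-1) = 2 - 4*(-1) = 2 + 4 = 6)
m = -75 (m = 6*(-19) + 39 = -114 + 39 = -75)
((3699 + ((-1286 - 251) + 1529)) - 1*(-1551)) + m = ((3699 + ((-1286 - 251) + 1529)) - 1*(-1551)) - 75 = ((3699 + (-1537 + 1529)) + 1551) - 75 = ((3699 - 8) + 1551) - 75 = (3691 + 1551) - 75 = 5242 - 75 = 5167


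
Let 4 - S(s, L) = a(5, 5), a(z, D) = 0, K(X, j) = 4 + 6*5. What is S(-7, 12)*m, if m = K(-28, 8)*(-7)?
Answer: -952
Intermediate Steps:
K(X, j) = 34 (K(X, j) = 4 + 30 = 34)
S(s, L) = 4 (S(s, L) = 4 - 1*0 = 4 + 0 = 4)
m = -238 (m = 34*(-7) = -238)
S(-7, 12)*m = 4*(-238) = -952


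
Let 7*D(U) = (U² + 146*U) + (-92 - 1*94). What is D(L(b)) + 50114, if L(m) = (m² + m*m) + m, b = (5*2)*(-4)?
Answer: 10797572/7 ≈ 1.5425e+6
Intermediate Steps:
b = -40 (b = 10*(-4) = -40)
L(m) = m + 2*m² (L(m) = (m² + m²) + m = 2*m² + m = m + 2*m²)
D(U) = -186/7 + U²/7 + 146*U/7 (D(U) = ((U² + 146*U) + (-92 - 1*94))/7 = ((U² + 146*U) + (-92 - 94))/7 = ((U² + 146*U) - 186)/7 = (-186 + U² + 146*U)/7 = -186/7 + U²/7 + 146*U/7)
D(L(b)) + 50114 = (-186/7 + (-40*(1 + 2*(-40)))²/7 + 146*(-40*(1 + 2*(-40)))/7) + 50114 = (-186/7 + (-40*(1 - 80))²/7 + 146*(-40*(1 - 80))/7) + 50114 = (-186/7 + (-40*(-79))²/7 + 146*(-40*(-79))/7) + 50114 = (-186/7 + (⅐)*3160² + (146/7)*3160) + 50114 = (-186/7 + (⅐)*9985600 + 461360/7) + 50114 = (-186/7 + 9985600/7 + 461360/7) + 50114 = 10446774/7 + 50114 = 10797572/7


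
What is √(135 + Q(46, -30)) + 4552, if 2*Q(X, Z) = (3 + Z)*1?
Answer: 4552 + 9*√6/2 ≈ 4563.0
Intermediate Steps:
Q(X, Z) = 3/2 + Z/2 (Q(X, Z) = ((3 + Z)*1)/2 = (3 + Z)/2 = 3/2 + Z/2)
√(135 + Q(46, -30)) + 4552 = √(135 + (3/2 + (½)*(-30))) + 4552 = √(135 + (3/2 - 15)) + 4552 = √(135 - 27/2) + 4552 = √(243/2) + 4552 = 9*√6/2 + 4552 = 4552 + 9*√6/2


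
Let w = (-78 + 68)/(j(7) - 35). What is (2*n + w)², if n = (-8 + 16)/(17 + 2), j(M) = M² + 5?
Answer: 36/361 ≈ 0.099723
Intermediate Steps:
j(M) = 5 + M²
n = 8/19 ≈ 0.42105
w = -10/19 (w = (-78 + 68)/((5 + 7²) - 35) = -10/((5 + 49) - 35) = -10/(54 - 35) = -10/19 ≈ -0.52632)
(2*n + w)² = (2*(8/19) - 10/19)² = (16/19 - 10/19)² = (6/19)² = 36/361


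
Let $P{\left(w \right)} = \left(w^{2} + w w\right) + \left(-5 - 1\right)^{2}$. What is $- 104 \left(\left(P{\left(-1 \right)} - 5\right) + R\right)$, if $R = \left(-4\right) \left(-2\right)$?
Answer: $-4264$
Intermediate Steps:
$P{\left(w \right)} = 36 + 2 w^{2}$ ($P{\left(w \right)} = \left(w^{2} + w^{2}\right) + \left(-6\right)^{2} = 2 w^{2} + 36 = 36 + 2 w^{2}$)
$R = 8$
$- 104 \left(\left(P{\left(-1 \right)} - 5\right) + R\right) = - 104 \left(\left(\left(36 + 2 \left(-1\right)^{2}\right) - 5\right) + 8\right) = - 104 \left(\left(\left(36 + 2 \cdot 1\right) - 5\right) + 8\right) = - 104 \left(\left(\left(36 + 2\right) - 5\right) + 8\right) = - 104 \left(\left(38 - 5\right) + 8\right) = - 104 \left(33 + 8\right) = \left(-104\right) 41 = -4264$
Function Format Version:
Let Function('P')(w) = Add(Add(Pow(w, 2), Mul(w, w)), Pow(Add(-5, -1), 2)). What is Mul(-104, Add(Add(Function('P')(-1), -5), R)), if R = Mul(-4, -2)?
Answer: -4264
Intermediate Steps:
Function('P')(w) = Add(36, Mul(2, Pow(w, 2))) (Function('P')(w) = Add(Add(Pow(w, 2), Pow(w, 2)), Pow(-6, 2)) = Add(Mul(2, Pow(w, 2)), 36) = Add(36, Mul(2, Pow(w, 2))))
R = 8
Mul(-104, Add(Add(Function('P')(-1), -5), R)) = Mul(-104, Add(Add(Add(36, Mul(2, Pow(-1, 2))), -5), 8)) = Mul(-104, Add(Add(Add(36, Mul(2, 1)), -5), 8)) = Mul(-104, Add(Add(Add(36, 2), -5), 8)) = Mul(-104, Add(Add(38, -5), 8)) = Mul(-104, Add(33, 8)) = Mul(-104, 41) = -4264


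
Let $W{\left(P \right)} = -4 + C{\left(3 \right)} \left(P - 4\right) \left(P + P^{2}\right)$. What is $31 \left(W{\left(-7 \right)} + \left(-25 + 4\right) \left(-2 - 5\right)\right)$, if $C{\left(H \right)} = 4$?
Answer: $-52855$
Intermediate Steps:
$W{\left(P \right)} = -4 + 4 \left(-4 + P\right) \left(P + P^{2}\right)$ ($W{\left(P \right)} = -4 + 4 \left(P - 4\right) \left(P + P^{2}\right) = -4 + 4 \left(-4 + P\right) \left(P + P^{2}\right)$)
$31 \left(W{\left(-7 \right)} + \left(-25 + 4\right) \left(-2 - 5\right)\right) = 31 \left(\left(-4 - -112 - 12 \left(-7\right)^{2} + 4 \left(-7\right)^{3}\right) + \left(-25 + 4\right) \left(-2 - 5\right)\right) = 31 \left(\left(-4 + 112 - 588 + 4 \left(-343\right)\right) - -147\right) = 31 \left(\left(-4 + 112 - 588 - 1372\right) + 147\right) = 31 \left(-1852 + 147\right) = 31 \left(-1705\right) = -52855$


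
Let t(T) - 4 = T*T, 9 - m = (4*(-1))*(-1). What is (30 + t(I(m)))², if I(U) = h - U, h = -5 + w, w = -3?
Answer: 41209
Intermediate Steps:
h = -8 (h = -5 - 3 = -8)
m = 5 (m = 9 - 4*(-1)*(-1) = 9 - (-4)*(-1) = 9 - 1*4 = 9 - 4 = 5)
I(U) = -8 - U
t(T) = 4 + T² (t(T) = 4 + T*T = 4 + T²)
(30 + t(I(m)))² = (30 + (4 + (-8 - 1*5)²))² = (30 + (4 + (-8 - 5)²))² = (30 + (4 + (-13)²))² = (30 + (4 + 169))² = (30 + 173)² = 203² = 41209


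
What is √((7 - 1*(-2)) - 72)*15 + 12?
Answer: 12 + 45*I*√7 ≈ 12.0 + 119.06*I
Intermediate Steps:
√((7 - 1*(-2)) - 72)*15 + 12 = √((7 + 2) - 72)*15 + 12 = √(9 - 72)*15 + 12 = √(-63)*15 + 12 = (3*I*√7)*15 + 12 = 45*I*√7 + 12 = 12 + 45*I*√7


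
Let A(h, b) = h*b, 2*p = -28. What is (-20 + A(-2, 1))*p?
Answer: 308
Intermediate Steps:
p = -14 (p = (1/2)*(-28) = -14)
A(h, b) = b*h
(-20 + A(-2, 1))*p = (-20 + 1*(-2))*(-14) = (-20 - 2)*(-14) = -22*(-14) = 308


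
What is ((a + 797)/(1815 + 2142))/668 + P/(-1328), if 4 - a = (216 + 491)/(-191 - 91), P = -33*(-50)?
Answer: -9606370411/7733564757 ≈ -1.2422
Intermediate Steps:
P = 1650
a = 1835/282 (a = 4 - (216 + 491)/(-191 - 91) = 4 - 707/(-282) = 4 - 707*(-1)/282 = 4 - 1*(-707/282) = 4 + 707/282 = 1835/282 ≈ 6.5071)
((a + 797)/(1815 + 2142))/668 + P/(-1328) = ((1835/282 + 797)/(1815 + 2142))/668 + 1650/(-1328) = ((226589/282)/3957)*(1/668) + 1650*(-1/1328) = ((226589/282)*(1/3957))*(1/668) - 825/664 = (226589/1115874)*(1/668) - 825/664 = 226589/745403832 - 825/664 = -9606370411/7733564757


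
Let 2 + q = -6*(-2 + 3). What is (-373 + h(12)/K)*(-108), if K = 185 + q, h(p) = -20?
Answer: 2377476/59 ≈ 40296.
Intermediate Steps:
q = -8 (q = -2 - 6*(-2 + 3) = -2 - 6*1 = -2 - 6 = -8)
K = 177 (K = 185 - 8 = 177)
(-373 + h(12)/K)*(-108) = (-373 - 20/177)*(-108) = -66041/177*(-108) = 2377476/59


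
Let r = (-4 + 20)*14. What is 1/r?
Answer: 1/224 ≈ 0.0044643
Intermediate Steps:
r = 224 (r = 16*14 = 224)
1/r = 1/224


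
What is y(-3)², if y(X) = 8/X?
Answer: 64/9 ≈ 7.1111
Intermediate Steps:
y(-3)² = (8/(-3))² = (8*(-⅓))² = (-8/3)² = 64/9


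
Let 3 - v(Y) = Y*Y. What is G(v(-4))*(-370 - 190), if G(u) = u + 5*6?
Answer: -9520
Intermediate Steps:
v(Y) = 3 - Y² (v(Y) = 3 - Y*Y = 3 - Y²)
G(u) = 30 + u (G(u) = u + 30 = 30 + u)
G(v(-4))*(-370 - 190) = (30 + (3 - 1*(-4)²))*(-370 - 190) = (30 + (3 - 1*16))*(-560) = (30 + (3 - 16))*(-560) = (30 - 13)*(-560) = 17*(-560) = -9520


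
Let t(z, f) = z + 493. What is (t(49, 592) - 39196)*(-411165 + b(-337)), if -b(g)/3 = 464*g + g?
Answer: -2278653300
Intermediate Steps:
b(g) = -1395*g (b(g) = -3*(464*g + g) = -1395*g)
t(z, f) = 493 + z
(t(49, 592) - 39196)*(-411165 + b(-337)) = ((493 + 49) - 39196)*(-411165 - 1395*(-337)) = (542 - 39196)*(-411165 + 470115) = -38654*58950 = -2278653300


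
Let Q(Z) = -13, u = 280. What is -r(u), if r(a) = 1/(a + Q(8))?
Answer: -1/267 ≈ -0.0037453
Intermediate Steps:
r(a) = 1/(-13 + a) (r(a) = 1/(a - 13) = 1/(-13 + a))
-r(u) = -1/(-13 + 280) = -1/267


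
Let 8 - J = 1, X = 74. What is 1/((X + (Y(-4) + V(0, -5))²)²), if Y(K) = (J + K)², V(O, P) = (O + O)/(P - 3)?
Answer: 1/24025 ≈ 4.1623e-5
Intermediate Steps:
V(O, P) = 2*O/(-3 + P) (V(O, P) = (2*O)/(-3 + P) = 2*O/(-3 + P))
J = 7 (J = 8 - 1*1 = 8 - 1 = 7)
Y(K) = (7 + K)²
1/((X + (Y(-4) + V(0, -5))²)²) = 1/((74 + ((7 - 4)² + 2*0/(-3 - 5))²)²) = 1/((74 + (3² + 2*0/(-8))²)²) = 1/((74 + (9 + 2*0*(-⅛))²)²) = 1/((74 + (9 + 0)²)²) = 1/((74 + 9²)²) = 1/((74 + 81)²) = 1/(155²) = 1/24025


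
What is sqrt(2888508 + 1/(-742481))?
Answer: sqrt(1592371015363788907)/742481 ≈ 1699.6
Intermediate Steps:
sqrt(2888508 + 1/(-742481)) = sqrt(2888508 - 1/742481) = sqrt(2144662308347/742481) = sqrt(1592371015363788907)/742481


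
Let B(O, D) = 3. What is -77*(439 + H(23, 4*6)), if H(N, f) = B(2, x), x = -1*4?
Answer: -34034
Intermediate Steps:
x = -4
H(N, f) = 3
-77*(439 + H(23, 4*6)) = -77*(439 + 3) = -77*442 = -34034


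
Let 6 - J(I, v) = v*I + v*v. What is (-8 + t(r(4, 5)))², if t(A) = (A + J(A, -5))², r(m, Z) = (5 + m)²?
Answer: 47559322561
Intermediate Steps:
J(I, v) = 6 - v² - I*v (J(I, v) = 6 - (v*I + v*v) = 6 - (I*v + v²) = 6 - (v² + I*v) = 6 + (-v² - I*v) = 6 - v² - I*v)
t(A) = (-19 + 6*A)² (t(A) = (A + (6 - 1*(-5)² - 1*A*(-5)))² = (A + (6 - 1*25 + 5*A))² = (A + (6 - 25 + 5*A))² = (A + (-19 + 5*A))² = (-19 + 6*A)²)
(-8 + t(r(4, 5)))² = (-8 + (19 - 6*(5 + 4)²)²)² = (-8 + (19 - 6*9²)²)² = (-8 + (19 - 6*81)²)² = (-8 + (19 - 486)²)² = (-8 + (-467)²)² = (-8 + 218089)² = 218081² = 47559322561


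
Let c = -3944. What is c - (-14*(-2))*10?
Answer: -4224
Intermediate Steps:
c - (-14*(-2))*10 = -3944 - (-14*(-2))*10 = -3944 - 28*10 = -3944 - 1*280 = -3944 - 280 = -4224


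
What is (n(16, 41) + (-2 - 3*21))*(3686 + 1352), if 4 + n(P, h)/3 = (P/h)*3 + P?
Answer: -5264710/41 ≈ -1.2841e+5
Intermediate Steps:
n(P, h) = -12 + 3*P + 9*P/h (n(P, h) = -12 + 3*((P/h)*3 + P) = -12 + 3*(3*P/h + P) = -12 + 3*(P + 3*P/h) = -12 + (3*P + 9*P/h) = -12 + 3*P + 9*P/h)
(n(16, 41) + (-2 - 3*21))*(3686 + 1352) = ((-12 + 3*16 + 9*16/41) + (-2 - 3*21))*(3686 + 1352) = ((-12 + 48 + 9*16*(1/41)) + (-2 - 63))*5038 = ((-12 + 48 + 144/41) - 65)*5038 = (1620/41 - 65)*5038 = -1045/41*5038 = -5264710/41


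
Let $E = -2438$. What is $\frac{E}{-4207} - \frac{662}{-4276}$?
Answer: $\frac{6604961}{8994566} \approx 0.73433$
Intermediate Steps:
$\frac{E}{-4207} - \frac{662}{-4276} = - \frac{2438}{-4207} - \frac{662}{-4276} = \left(-2438\right) \left(- \frac{1}{4207}\right) - - \frac{331}{2138} = \frac{2438}{4207} + \frac{331}{2138} = \frac{6604961}{8994566}$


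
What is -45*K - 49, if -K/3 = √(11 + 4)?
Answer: -49 + 135*√15 ≈ 473.85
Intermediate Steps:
K = -3*√15 (K = -3*√(11 + 4) = -3*√15 ≈ -11.619)
-45*K - 49 = -(-135)*√15 - 49 = 135*√15 - 49 = -49 + 135*√15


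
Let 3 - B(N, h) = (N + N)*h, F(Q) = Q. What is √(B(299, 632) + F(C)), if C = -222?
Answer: I*√378155 ≈ 614.94*I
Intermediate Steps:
B(N, h) = 3 - 2*N*h (B(N, h) = 3 - (N + N)*h = 3 - 2*N*h)
√(B(299, 632) + F(C)) = √((3 - 2*299*632) - 222) = √((3 - 377936) - 222) = √(-377933 - 222) = √(-378155) = I*√378155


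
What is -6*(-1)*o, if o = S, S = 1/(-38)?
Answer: -3/19 ≈ -0.15789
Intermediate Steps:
S = -1/38 ≈ -0.026316
o = -1/38 ≈ -0.026316
-6*(-1)*o = -6*(-1)*(-1)/38 = -(-6)*(-1)/38 = -1*3/19 = -3/19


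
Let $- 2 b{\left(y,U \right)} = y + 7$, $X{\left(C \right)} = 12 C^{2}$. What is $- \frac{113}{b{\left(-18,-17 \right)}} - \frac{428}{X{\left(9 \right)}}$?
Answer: $- \frac{56095}{2673} \approx -20.986$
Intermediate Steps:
$b{\left(y,U \right)} = - \frac{7}{2} - \frac{y}{2}$ ($b{\left(y,U \right)} = - \frac{y + 7}{2} = - \frac{7 + y}{2} = - \frac{7}{2} - \frac{y}{2}$)
$- \frac{113}{b{\left(-18,-17 \right)}} - \frac{428}{X{\left(9 \right)}} = - \frac{113}{- \frac{7}{2} - -9} - \frac{428}{12 \cdot 9^{2}} = - \frac{113}{- \frac{7}{2} + 9} - \frac{428}{12 \cdot 81} = - \frac{113}{\frac{11}{2}} - \frac{428}{972} = \left(-113\right) \frac{2}{11} - \frac{107}{243} = - \frac{226}{11} - \frac{107}{243} = - \frac{56095}{2673}$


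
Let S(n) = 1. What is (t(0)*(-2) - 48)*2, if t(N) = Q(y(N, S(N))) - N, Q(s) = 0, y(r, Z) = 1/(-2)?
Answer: -96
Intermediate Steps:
y(r, Z) = -½
t(N) = -N (t(N) = 0 - N = -N)
(t(0)*(-2) - 48)*2 = (-1*0*(-2) - 48)*2 = (0*(-2) - 48)*2 = (0 - 48)*2 = -48*2 = -96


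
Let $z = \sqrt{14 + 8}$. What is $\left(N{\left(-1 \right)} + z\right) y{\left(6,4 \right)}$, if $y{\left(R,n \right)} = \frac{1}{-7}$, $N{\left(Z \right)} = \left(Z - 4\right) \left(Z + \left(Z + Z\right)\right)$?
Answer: $- \frac{15}{7} - \frac{\sqrt{22}}{7} \approx -2.8129$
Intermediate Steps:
$N{\left(Z \right)} = 3 Z \left(-4 + Z\right)$ ($N{\left(Z \right)} = \left(-4 + Z\right) \left(Z + 2 Z\right) = \left(-4 + Z\right) 3 Z = 3 Z \left(-4 + Z\right)$)
$y{\left(R,n \right)} = - \frac{1}{7}$
$z = \sqrt{22} \approx 4.6904$
$\left(N{\left(-1 \right)} + z\right) y{\left(6,4 \right)} = \left(3 \left(-1\right) \left(-4 - 1\right) + \sqrt{22}\right) \left(- \frac{1}{7}\right) = \left(3 \left(-1\right) \left(-5\right) + \sqrt{22}\right) \left(- \frac{1}{7}\right) = \left(15 + \sqrt{22}\right) \left(- \frac{1}{7}\right) = - \frac{15}{7} - \frac{\sqrt{22}}{7}$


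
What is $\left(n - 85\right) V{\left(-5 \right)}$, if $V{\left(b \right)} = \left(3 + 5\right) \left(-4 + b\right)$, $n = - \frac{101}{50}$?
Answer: $\frac{156636}{25} \approx 6265.4$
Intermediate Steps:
$n = - \frac{101}{50}$ ($n = \left(-101\right) \frac{1}{50} = - \frac{101}{50} \approx -2.02$)
$V{\left(b \right)} = -32 + 8 b$ ($V{\left(b \right)} = 8 \left(-4 + b\right) = -32 + 8 b$)
$\left(n - 85\right) V{\left(-5 \right)} = \left(- \frac{101}{50} - 85\right) \left(-32 + 8 \left(-5\right)\right) = - \frac{4351 \left(-32 - 40\right)}{50} = \left(- \frac{4351}{50}\right) \left(-72\right) = \frac{156636}{25}$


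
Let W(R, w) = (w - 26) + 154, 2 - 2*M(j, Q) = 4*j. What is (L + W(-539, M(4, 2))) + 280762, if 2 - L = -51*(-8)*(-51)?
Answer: 301693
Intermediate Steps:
M(j, Q) = 1 - 2*j
W(R, w) = 128 + w (W(R, w) = (-26 + w) + 154 = 128 + w)
L = 20810 (L = 2 - (-51*(-8))*(-51) = 2 - 408*(-51) = 2 - 1*(-20808) = 2 + 20808 = 20810)
(L + W(-539, M(4, 2))) + 280762 = (20810 + (128 + (1 - 2*4))) + 280762 = (20810 + (128 + (1 - 8))) + 280762 = (20810 + (128 - 7)) + 280762 = (20810 + 121) + 280762 = 20931 + 280762 = 301693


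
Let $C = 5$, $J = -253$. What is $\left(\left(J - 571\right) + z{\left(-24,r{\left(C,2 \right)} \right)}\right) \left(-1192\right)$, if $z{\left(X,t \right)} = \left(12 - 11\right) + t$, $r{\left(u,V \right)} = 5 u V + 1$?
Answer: $920224$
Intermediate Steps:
$r{\left(u,V \right)} = 1 + 5 V u$ ($r{\left(u,V \right)} = 5 V u + 1 = 1 + 5 V u$)
$z{\left(X,t \right)} = 1 + t$
$\left(\left(J - 571\right) + z{\left(-24,r{\left(C,2 \right)} \right)}\right) \left(-1192\right) = \left(\left(-253 - 571\right) + \left(1 + \left(1 + 5 \cdot 2 \cdot 5\right)\right)\right) \left(-1192\right) = \left(-824 + \left(1 + \left(1 + 50\right)\right)\right) \left(-1192\right) = \left(-824 + \left(1 + 51\right)\right) \left(-1192\right) = \left(-824 + 52\right) \left(-1192\right) = \left(-772\right) \left(-1192\right) = 920224$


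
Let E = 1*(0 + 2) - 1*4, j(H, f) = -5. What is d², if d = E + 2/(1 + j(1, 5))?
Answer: 25/4 ≈ 6.2500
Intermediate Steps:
E = -2 (E = 1*2 - 4 = 2 - 4 = -2)
d = -5/2 (d = -2 + 2/(1 - 5) = -2 + 2/(-4) = -2 + 2*(-¼) = -2 - ½ = -5/2 ≈ -2.5000)
d² = (-5/2)² = 25/4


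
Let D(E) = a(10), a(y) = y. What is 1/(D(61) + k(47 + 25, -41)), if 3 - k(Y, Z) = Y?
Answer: -1/59 ≈ -0.016949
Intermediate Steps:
k(Y, Z) = 3 - Y
D(E) = 10
1/(D(61) + k(47 + 25, -41)) = 1/(10 + (3 - (47 + 25))) = 1/(10 + (3 - 1*72)) = 1/(10 + (3 - 72)) = 1/(10 - 69) = 1/(-59) = -1/59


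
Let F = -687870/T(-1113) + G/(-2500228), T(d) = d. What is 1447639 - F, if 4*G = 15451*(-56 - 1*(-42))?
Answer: 2684468656092977/1855169176 ≈ 1.4470e+6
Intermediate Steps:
G = -108157/2 (G = (15451*(-56 - 1*(-42)))/4 = (15451*(-56 + 42))/4 = (15451*(-14))/4 = (¼)*(-216314) = -108157/2 ≈ -54079.)
F = 1146594682487/1855169176 (F = -687870/(-1113) - 108157/2/(-2500228) = -687870*(-1/1113) - 108157/2*(-1/2500228) = 229290/371 + 108157/5000456 = 1146594682487/1855169176 ≈ 618.05)
1447639 - F = 1447639 - 1*1146594682487/1855169176 = 1447639 - 1146594682487/1855169176 = 2684468656092977/1855169176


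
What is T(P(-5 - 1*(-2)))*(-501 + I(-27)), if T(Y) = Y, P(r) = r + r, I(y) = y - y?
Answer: 3006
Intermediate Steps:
I(y) = 0
P(r) = 2*r
T(P(-5 - 1*(-2)))*(-501 + I(-27)) = (2*(-5 - 1*(-2)))*(-501 + 0) = (2*(-5 + 2))*(-501) = (2*(-3))*(-501) = -6*(-501) = 3006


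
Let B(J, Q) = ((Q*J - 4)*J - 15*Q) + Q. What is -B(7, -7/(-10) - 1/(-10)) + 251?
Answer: 251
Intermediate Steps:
B(J, Q) = -14*Q + J*(-4 + J*Q) (B(J, Q) = ((J*Q - 4)*J - 15*Q) + Q = ((-4 + J*Q)*J - 15*Q) + Q = (J*(-4 + J*Q) - 15*Q) + Q = (-15*Q + J*(-4 + J*Q)) + Q = -14*Q + J*(-4 + J*Q))
-B(7, -7/(-10) - 1/(-10)) + 251 = -(-14*(-7/(-10) - 1/(-10)) - 4*7 + (-7/(-10) - 1/(-10))*7²) + 251 = -(-14*(-7*(-⅒) - 1*(-⅒)) - 28 + (-7*(-⅒) - 1*(-⅒))*49) + 251 = -(-14*(7/10 + ⅒) - 28 + (7/10 + ⅒)*49) + 251 = -(-14*⅘ - 28 + (⅘)*49) + 251 = -(-56/5 - 28 + 196/5) + 251 = -1*0 + 251 = 0 + 251 = 251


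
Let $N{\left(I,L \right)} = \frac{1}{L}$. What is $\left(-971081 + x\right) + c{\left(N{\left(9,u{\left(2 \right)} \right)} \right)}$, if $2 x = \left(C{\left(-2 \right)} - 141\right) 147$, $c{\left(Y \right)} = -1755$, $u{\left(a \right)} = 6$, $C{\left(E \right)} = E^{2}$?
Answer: $- \frac{1965811}{2} \approx -9.8291 \cdot 10^{5}$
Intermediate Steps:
$x = - \frac{20139}{2}$ ($x = \frac{\left(\left(-2\right)^{2} - 141\right) 147}{2} = \frac{\left(4 - 141\right) 147}{2} = \frac{\left(-137\right) 147}{2} = \frac{1}{2} \left(-20139\right) = - \frac{20139}{2} \approx -10070.0$)
$\left(-971081 + x\right) + c{\left(N{\left(9,u{\left(2 \right)} \right)} \right)} = \left(-971081 - \frac{20139}{2}\right) - 1755 = - \frac{1962301}{2} - 1755 = - \frac{1965811}{2}$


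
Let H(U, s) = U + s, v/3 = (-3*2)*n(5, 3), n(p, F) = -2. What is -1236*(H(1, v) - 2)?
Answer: -43260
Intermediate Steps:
v = 36 (v = 3*(-3*2*(-2)) = 3*(-6*(-2)) = 3*12 = 36)
-1236*(H(1, v) - 2) = -1236*((1 + 36) - 2) = -1236*(37 - 2) = -1236*35 = -309*140 = -43260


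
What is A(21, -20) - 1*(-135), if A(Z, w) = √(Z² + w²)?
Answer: 164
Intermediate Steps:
A(21, -20) - 1*(-135) = √(21² + (-20)²) - 1*(-135) = √(441 + 400) + 135 = √841 + 135 = 29 + 135 = 164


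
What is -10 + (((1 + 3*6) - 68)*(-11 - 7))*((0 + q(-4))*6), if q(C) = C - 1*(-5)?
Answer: 5282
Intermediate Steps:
q(C) = 5 + C (q(C) = C + 5 = 5 + C)
-10 + (((1 + 3*6) - 68)*(-11 - 7))*((0 + q(-4))*6) = -10 + (((1 + 3*6) - 68)*(-11 - 7))*((0 + (5 - 4))*6) = -10 + (((1 + 18) - 68)*(-18))*((0 + 1)*6) = -10 + ((19 - 68)*(-18))*(1*6) = -10 - 49*(-18)*6 = -10 + 882*6 = -10 + 5292 = 5282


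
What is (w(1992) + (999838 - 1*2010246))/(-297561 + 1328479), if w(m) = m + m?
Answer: -503212/515459 ≈ -0.97624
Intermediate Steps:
w(m) = 2*m
(w(1992) + (999838 - 1*2010246))/(-297561 + 1328479) = (2*1992 + (999838 - 1*2010246))/(-297561 + 1328479) = (3984 + (999838 - 2010246))/1030918 = (3984 - 1010408)*(1/1030918) = -1006424*1/1030918 = -503212/515459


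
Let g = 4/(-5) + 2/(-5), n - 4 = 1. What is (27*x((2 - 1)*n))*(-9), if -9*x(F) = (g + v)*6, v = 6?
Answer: 3888/5 ≈ 777.60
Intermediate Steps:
n = 5 (n = 4 + 1 = 5)
g = -6/5 (g = 4*(-⅕) + 2*(-⅕) = -⅘ - ⅖ = -6/5 ≈ -1.2000)
x(F) = -16/5 (x(F) = -(-6/5 + 6)*6/9 = -8*6/15 = -⅑*144/5 = -16/5)
(27*x((2 - 1)*n))*(-9) = (27*(-16/5))*(-9) = -432/5*(-9) = 3888/5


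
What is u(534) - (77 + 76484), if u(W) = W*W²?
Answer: 152196743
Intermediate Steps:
u(W) = W³
u(534) - (77 + 76484) = 534³ - (77 + 76484) = 152273304 - 1*76561 = 152273304 - 76561 = 152196743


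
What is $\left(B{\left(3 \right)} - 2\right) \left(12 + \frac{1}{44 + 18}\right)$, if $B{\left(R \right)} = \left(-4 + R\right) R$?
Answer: $- \frac{3725}{62} \approx -60.081$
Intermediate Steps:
$B{\left(R \right)} = R \left(-4 + R\right)$
$\left(B{\left(3 \right)} - 2\right) \left(12 + \frac{1}{44 + 18}\right) = \left(3 \left(-4 + 3\right) - 2\right) \left(12 + \frac{1}{44 + 18}\right) = \left(3 \left(-1\right) - 2\right) \left(12 + \frac{1}{62}\right) = \left(-3 - 2\right) \left(12 + \frac{1}{62}\right) = \left(-5\right) \frac{745}{62} = - \frac{3725}{62}$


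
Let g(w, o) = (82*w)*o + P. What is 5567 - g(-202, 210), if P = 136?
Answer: 3483871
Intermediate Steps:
g(w, o) = 136 + 82*o*w (g(w, o) = (82*w)*o + 136 = 82*o*w + 136 = 136 + 82*o*w)
5567 - g(-202, 210) = 5567 - (136 + 82*210*(-202)) = 5567 - (136 - 3478440) = 5567 - 1*(-3478304) = 5567 + 3478304 = 3483871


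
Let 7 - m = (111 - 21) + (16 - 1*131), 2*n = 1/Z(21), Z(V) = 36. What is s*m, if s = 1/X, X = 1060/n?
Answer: 1/2385 ≈ 0.00041929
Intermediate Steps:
n = 1/72 (n = (1/2)/36 = (1/2)*(1/36) = 1/72 ≈ 0.013889)
X = 76320 (X = 1060/(1/72) = 1060*72 = 76320)
m = 32 (m = 7 - ((111 - 21) + (16 - 1*131)) = 7 - (90 + (16 - 131)) = 7 - (90 - 115) = 7 - 1*(-25) = 7 + 25 = 32)
s = 1/76320 ≈ 1.3103e-5
s*m = (1/76320)*32 = 1/2385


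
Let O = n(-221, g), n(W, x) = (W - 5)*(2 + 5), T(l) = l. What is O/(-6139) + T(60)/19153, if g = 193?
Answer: 4381198/16797181 ≈ 0.26083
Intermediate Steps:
n(W, x) = -35 + 7*W (n(W, x) = (-5 + W)*7 = -35 + 7*W)
O = -1582 (O = -35 + 7*(-221) = -35 - 1547 = -1582)
O/(-6139) + T(60)/19153 = -1582/(-6139) + 60/19153 = -1582*(-1/6139) + 60*(1/19153) = 226/877 + 60/19153 = 4381198/16797181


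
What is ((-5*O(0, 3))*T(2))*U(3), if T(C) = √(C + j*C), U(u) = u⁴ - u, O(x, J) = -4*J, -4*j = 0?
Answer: 4680*√2 ≈ 6618.5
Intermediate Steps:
j = 0 (j = -¼*0 = 0)
T(C) = √C (T(C) = √(C + 0*C) = √(C + 0) = √C)
((-5*O(0, 3))*T(2))*U(3) = ((-(-20)*3)*√2)*(3⁴ - 1*3) = ((-5*(-12))*√2)*(81 - 3) = (60*√2)*78 = 4680*√2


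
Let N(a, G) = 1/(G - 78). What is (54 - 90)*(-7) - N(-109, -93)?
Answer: 43093/171 ≈ 252.01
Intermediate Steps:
N(a, G) = 1/(-78 + G)
(54 - 90)*(-7) - N(-109, -93) = (54 - 90)*(-7) - 1/(-78 - 93) = -36*(-7) - 1/(-171) = 252 - 1*(-1/171) = 252 + 1/171 = 43093/171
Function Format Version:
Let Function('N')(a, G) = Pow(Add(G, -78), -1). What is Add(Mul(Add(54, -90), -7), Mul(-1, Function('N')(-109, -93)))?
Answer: Rational(43093, 171) ≈ 252.01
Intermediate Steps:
Function('N')(a, G) = Pow(Add(-78, G), -1)
Add(Mul(Add(54, -90), -7), Mul(-1, Function('N')(-109, -93))) = Add(Mul(Add(54, -90), -7), Mul(-1, Pow(Add(-78, -93), -1))) = Add(Mul(-36, -7), Mul(-1, Pow(-171, -1))) = Add(252, Mul(-1, Rational(-1, 171))) = Add(252, Rational(1, 171)) = Rational(43093, 171)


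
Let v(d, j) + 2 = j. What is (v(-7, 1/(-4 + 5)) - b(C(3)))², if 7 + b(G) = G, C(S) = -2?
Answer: 64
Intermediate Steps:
v(d, j) = -2 + j
b(G) = -7 + G
(v(-7, 1/(-4 + 5)) - b(C(3)))² = ((-2 + 1/(-4 + 5)) - (-7 - 2))² = ((-2 + 1/1) - 1*(-9))² = ((-2 + 1) + 9)² = (-1 + 9)² = 8² = 64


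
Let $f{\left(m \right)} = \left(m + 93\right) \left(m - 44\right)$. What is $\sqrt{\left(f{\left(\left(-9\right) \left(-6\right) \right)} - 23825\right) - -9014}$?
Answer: $i \sqrt{13341} \approx 115.5 i$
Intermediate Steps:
$f{\left(m \right)} = \left(-44 + m\right) \left(93 + m\right)$ ($f{\left(m \right)} = \left(93 + m\right) \left(-44 + m\right) = \left(-44 + m\right) \left(93 + m\right)$)
$\sqrt{\left(f{\left(\left(-9\right) \left(-6\right) \right)} - 23825\right) - -9014} = \sqrt{\left(\left(-4092 + \left(\left(-9\right) \left(-6\right)\right)^{2} + 49 \left(\left(-9\right) \left(-6\right)\right)\right) - 23825\right) - -9014} = \sqrt{\left(\left(-4092 + 54^{2} + 49 \cdot 54\right) - 23825\right) + \left(-6107 + 15121\right)} = \sqrt{\left(\left(-4092 + 2916 + 2646\right) - 23825\right) + 9014} = \sqrt{\left(1470 - 23825\right) + 9014} = \sqrt{-22355 + 9014} = \sqrt{-13341} = i \sqrt{13341}$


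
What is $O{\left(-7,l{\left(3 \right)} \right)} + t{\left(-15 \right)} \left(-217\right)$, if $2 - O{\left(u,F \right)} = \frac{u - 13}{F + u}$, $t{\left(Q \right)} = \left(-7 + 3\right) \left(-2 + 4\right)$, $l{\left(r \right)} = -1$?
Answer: $\frac{3471}{2} \approx 1735.5$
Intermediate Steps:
$t{\left(Q \right)} = -8$ ($t{\left(Q \right)} = \left(-4\right) 2 = -8$)
$O{\left(u,F \right)} = 2 - \frac{-13 + u}{F + u}$ ($O{\left(u,F \right)} = 2 - \frac{u - 13}{F + u} = 2 - \frac{-13 + u}{F + u}$)
$O{\left(-7,l{\left(3 \right)} \right)} + t{\left(-15 \right)} \left(-217\right) = \frac{13 - 7 + 2 \left(-1\right)}{-1 - 7} - -1736 = \frac{13 - 7 - 2}{-8} + 1736 = \left(- \frac{1}{8}\right) 4 + 1736 = - \frac{1}{2} + 1736 = \frac{3471}{2}$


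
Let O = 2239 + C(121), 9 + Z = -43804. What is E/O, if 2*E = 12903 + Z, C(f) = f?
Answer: -3091/472 ≈ -6.5487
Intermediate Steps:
Z = -43813 (Z = -9 - 43804 = -43813)
E = -15455 (E = (12903 - 43813)/2 = (½)*(-30910) = -15455)
O = 2360 (O = 2239 + 121 = 2360)
E/O = -15455/2360 = -15455*1/2360 = -3091/472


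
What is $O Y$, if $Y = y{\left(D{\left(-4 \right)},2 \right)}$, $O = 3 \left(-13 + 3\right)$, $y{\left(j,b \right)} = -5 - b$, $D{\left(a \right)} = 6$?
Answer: $210$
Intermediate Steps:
$O = -30$ ($O = 3 \left(-10\right) = -30$)
$Y = -7$ ($Y = -5 - 2 = -7$)
$O Y = \left(-30\right) \left(-7\right) = 210$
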